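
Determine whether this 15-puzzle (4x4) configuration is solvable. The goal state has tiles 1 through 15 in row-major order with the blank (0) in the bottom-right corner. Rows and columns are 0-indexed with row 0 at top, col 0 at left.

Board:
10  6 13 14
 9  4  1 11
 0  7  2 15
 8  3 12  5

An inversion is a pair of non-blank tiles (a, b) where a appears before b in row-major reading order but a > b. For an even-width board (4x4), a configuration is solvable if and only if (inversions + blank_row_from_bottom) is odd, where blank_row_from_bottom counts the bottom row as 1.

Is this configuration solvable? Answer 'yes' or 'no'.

Answer: yes

Derivation:
Inversions: 59
Blank is in row 2 (0-indexed from top), which is row 2 counting from the bottom (bottom = 1).
59 + 2 = 61, which is odd, so the puzzle is solvable.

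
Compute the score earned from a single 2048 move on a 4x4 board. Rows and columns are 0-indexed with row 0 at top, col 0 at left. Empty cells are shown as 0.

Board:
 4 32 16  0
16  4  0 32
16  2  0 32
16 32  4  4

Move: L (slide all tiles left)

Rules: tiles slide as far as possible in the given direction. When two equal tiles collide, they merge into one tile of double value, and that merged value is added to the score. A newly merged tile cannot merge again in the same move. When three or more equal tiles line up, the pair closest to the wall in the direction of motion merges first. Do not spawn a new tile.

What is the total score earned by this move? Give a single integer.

Answer: 8

Derivation:
Slide left:
row 0: [4, 32, 16, 0] -> [4, 32, 16, 0]  score +0 (running 0)
row 1: [16, 4, 0, 32] -> [16, 4, 32, 0]  score +0 (running 0)
row 2: [16, 2, 0, 32] -> [16, 2, 32, 0]  score +0 (running 0)
row 3: [16, 32, 4, 4] -> [16, 32, 8, 0]  score +8 (running 8)
Board after move:
 4 32 16  0
16  4 32  0
16  2 32  0
16 32  8  0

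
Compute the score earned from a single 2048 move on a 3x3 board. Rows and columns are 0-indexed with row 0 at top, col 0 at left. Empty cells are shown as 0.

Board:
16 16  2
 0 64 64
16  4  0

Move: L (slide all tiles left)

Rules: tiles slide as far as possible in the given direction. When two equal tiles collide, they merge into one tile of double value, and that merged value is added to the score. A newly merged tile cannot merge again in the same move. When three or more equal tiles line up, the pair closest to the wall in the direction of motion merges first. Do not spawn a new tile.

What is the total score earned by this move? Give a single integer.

Slide left:
row 0: [16, 16, 2] -> [32, 2, 0]  score +32 (running 32)
row 1: [0, 64, 64] -> [128, 0, 0]  score +128 (running 160)
row 2: [16, 4, 0] -> [16, 4, 0]  score +0 (running 160)
Board after move:
 32   2   0
128   0   0
 16   4   0

Answer: 160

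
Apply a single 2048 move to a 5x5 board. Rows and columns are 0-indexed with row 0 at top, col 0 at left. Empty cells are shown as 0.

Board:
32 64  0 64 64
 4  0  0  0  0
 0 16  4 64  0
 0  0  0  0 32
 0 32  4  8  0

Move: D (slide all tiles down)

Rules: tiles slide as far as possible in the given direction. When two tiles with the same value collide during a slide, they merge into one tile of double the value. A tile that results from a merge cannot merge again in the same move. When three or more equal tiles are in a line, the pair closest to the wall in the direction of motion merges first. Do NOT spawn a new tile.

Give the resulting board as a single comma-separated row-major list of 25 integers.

Answer: 0, 0, 0, 0, 0, 0, 0, 0, 0, 0, 0, 64, 0, 0, 0, 32, 16, 0, 128, 64, 4, 32, 8, 8, 32

Derivation:
Slide down:
col 0: [32, 4, 0, 0, 0] -> [0, 0, 0, 32, 4]
col 1: [64, 0, 16, 0, 32] -> [0, 0, 64, 16, 32]
col 2: [0, 0, 4, 0, 4] -> [0, 0, 0, 0, 8]
col 3: [64, 0, 64, 0, 8] -> [0, 0, 0, 128, 8]
col 4: [64, 0, 0, 32, 0] -> [0, 0, 0, 64, 32]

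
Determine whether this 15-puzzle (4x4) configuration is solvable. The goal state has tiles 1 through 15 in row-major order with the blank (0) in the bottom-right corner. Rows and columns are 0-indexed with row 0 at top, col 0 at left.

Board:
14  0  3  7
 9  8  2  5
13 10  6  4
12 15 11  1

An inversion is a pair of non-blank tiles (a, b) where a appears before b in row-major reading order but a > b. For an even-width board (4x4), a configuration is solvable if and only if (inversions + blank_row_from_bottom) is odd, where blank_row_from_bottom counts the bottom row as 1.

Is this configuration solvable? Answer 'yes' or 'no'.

Inversions: 51
Blank is in row 0 (0-indexed from top), which is row 4 counting from the bottom (bottom = 1).
51 + 4 = 55, which is odd, so the puzzle is solvable.

Answer: yes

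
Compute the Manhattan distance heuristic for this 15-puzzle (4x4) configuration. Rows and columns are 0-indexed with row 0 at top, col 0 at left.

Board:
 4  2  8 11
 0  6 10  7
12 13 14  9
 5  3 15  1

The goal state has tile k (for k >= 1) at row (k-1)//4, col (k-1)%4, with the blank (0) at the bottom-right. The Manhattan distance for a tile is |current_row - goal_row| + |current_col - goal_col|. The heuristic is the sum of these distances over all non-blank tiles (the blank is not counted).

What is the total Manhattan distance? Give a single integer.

Tile 4: at (0,0), goal (0,3), distance |0-0|+|0-3| = 3
Tile 2: at (0,1), goal (0,1), distance |0-0|+|1-1| = 0
Tile 8: at (0,2), goal (1,3), distance |0-1|+|2-3| = 2
Tile 11: at (0,3), goal (2,2), distance |0-2|+|3-2| = 3
Tile 6: at (1,1), goal (1,1), distance |1-1|+|1-1| = 0
Tile 10: at (1,2), goal (2,1), distance |1-2|+|2-1| = 2
Tile 7: at (1,3), goal (1,2), distance |1-1|+|3-2| = 1
Tile 12: at (2,0), goal (2,3), distance |2-2|+|0-3| = 3
Tile 13: at (2,1), goal (3,0), distance |2-3|+|1-0| = 2
Tile 14: at (2,2), goal (3,1), distance |2-3|+|2-1| = 2
Tile 9: at (2,3), goal (2,0), distance |2-2|+|3-0| = 3
Tile 5: at (3,0), goal (1,0), distance |3-1|+|0-0| = 2
Tile 3: at (3,1), goal (0,2), distance |3-0|+|1-2| = 4
Tile 15: at (3,2), goal (3,2), distance |3-3|+|2-2| = 0
Tile 1: at (3,3), goal (0,0), distance |3-0|+|3-0| = 6
Sum: 3 + 0 + 2 + 3 + 0 + 2 + 1 + 3 + 2 + 2 + 3 + 2 + 4 + 0 + 6 = 33

Answer: 33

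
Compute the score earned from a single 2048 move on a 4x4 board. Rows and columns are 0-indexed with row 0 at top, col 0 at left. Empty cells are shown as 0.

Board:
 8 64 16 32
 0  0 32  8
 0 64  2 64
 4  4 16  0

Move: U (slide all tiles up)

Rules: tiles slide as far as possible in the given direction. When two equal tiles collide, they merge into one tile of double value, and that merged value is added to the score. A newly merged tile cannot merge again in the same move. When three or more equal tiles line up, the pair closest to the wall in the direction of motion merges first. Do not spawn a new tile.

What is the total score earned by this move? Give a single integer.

Slide up:
col 0: [8, 0, 0, 4] -> [8, 4, 0, 0]  score +0 (running 0)
col 1: [64, 0, 64, 4] -> [128, 4, 0, 0]  score +128 (running 128)
col 2: [16, 32, 2, 16] -> [16, 32, 2, 16]  score +0 (running 128)
col 3: [32, 8, 64, 0] -> [32, 8, 64, 0]  score +0 (running 128)
Board after move:
  8 128  16  32
  4   4  32   8
  0   0   2  64
  0   0  16   0

Answer: 128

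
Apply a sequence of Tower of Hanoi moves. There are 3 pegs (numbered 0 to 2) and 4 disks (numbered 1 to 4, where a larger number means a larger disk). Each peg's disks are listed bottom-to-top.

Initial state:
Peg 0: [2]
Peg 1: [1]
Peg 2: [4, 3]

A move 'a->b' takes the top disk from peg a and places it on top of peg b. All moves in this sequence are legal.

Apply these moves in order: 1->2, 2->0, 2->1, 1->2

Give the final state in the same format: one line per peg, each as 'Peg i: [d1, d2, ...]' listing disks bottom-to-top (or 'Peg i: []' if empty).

Answer: Peg 0: [2, 1]
Peg 1: []
Peg 2: [4, 3]

Derivation:
After move 1 (1->2):
Peg 0: [2]
Peg 1: []
Peg 2: [4, 3, 1]

After move 2 (2->0):
Peg 0: [2, 1]
Peg 1: []
Peg 2: [4, 3]

After move 3 (2->1):
Peg 0: [2, 1]
Peg 1: [3]
Peg 2: [4]

After move 4 (1->2):
Peg 0: [2, 1]
Peg 1: []
Peg 2: [4, 3]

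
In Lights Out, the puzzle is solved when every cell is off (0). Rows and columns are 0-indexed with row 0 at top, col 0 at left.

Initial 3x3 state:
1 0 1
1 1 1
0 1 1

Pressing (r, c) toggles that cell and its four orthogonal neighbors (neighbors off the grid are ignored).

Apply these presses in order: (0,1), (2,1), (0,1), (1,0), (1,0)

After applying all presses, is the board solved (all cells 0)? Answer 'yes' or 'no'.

Answer: no

Derivation:
After press 1 at (0,1):
0 1 0
1 0 1
0 1 1

After press 2 at (2,1):
0 1 0
1 1 1
1 0 0

After press 3 at (0,1):
1 0 1
1 0 1
1 0 0

After press 4 at (1,0):
0 0 1
0 1 1
0 0 0

After press 5 at (1,0):
1 0 1
1 0 1
1 0 0

Lights still on: 5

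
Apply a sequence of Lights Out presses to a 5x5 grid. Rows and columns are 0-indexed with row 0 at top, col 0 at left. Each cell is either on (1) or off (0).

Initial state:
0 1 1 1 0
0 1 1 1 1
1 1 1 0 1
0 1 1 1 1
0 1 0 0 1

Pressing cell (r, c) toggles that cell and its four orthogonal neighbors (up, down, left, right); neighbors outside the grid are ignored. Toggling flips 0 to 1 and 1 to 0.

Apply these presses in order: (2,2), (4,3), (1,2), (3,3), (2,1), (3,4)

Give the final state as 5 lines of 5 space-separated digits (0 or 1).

After press 1 at (2,2):
0 1 1 1 0
0 1 0 1 1
1 0 0 1 1
0 1 0 1 1
0 1 0 0 1

After press 2 at (4,3):
0 1 1 1 0
0 1 0 1 1
1 0 0 1 1
0 1 0 0 1
0 1 1 1 0

After press 3 at (1,2):
0 1 0 1 0
0 0 1 0 1
1 0 1 1 1
0 1 0 0 1
0 1 1 1 0

After press 4 at (3,3):
0 1 0 1 0
0 0 1 0 1
1 0 1 0 1
0 1 1 1 0
0 1 1 0 0

After press 5 at (2,1):
0 1 0 1 0
0 1 1 0 1
0 1 0 0 1
0 0 1 1 0
0 1 1 0 0

After press 6 at (3,4):
0 1 0 1 0
0 1 1 0 1
0 1 0 0 0
0 0 1 0 1
0 1 1 0 1

Answer: 0 1 0 1 0
0 1 1 0 1
0 1 0 0 0
0 0 1 0 1
0 1 1 0 1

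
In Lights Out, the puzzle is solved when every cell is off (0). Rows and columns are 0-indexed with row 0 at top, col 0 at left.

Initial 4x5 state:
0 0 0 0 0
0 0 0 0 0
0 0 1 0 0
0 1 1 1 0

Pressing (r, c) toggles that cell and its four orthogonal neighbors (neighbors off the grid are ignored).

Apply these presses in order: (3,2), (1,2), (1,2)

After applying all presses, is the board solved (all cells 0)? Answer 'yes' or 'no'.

Answer: yes

Derivation:
After press 1 at (3,2):
0 0 0 0 0
0 0 0 0 0
0 0 0 0 0
0 0 0 0 0

After press 2 at (1,2):
0 0 1 0 0
0 1 1 1 0
0 0 1 0 0
0 0 0 0 0

After press 3 at (1,2):
0 0 0 0 0
0 0 0 0 0
0 0 0 0 0
0 0 0 0 0

Lights still on: 0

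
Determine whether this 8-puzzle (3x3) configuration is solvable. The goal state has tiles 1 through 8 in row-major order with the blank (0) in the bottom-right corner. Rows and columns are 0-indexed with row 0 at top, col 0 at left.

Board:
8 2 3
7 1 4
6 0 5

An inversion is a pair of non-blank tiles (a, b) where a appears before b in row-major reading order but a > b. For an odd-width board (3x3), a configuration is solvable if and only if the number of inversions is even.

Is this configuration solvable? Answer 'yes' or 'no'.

Inversions (pairs i<j in row-major order where tile[i] > tile[j] > 0): 14
14 is even, so the puzzle is solvable.

Answer: yes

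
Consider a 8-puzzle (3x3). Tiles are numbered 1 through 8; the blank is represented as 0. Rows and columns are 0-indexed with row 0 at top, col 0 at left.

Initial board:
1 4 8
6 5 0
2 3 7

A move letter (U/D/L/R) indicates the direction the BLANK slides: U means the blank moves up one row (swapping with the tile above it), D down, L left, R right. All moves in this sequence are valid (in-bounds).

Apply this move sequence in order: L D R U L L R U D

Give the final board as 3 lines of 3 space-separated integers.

After move 1 (L):
1 4 8
6 0 5
2 3 7

After move 2 (D):
1 4 8
6 3 5
2 0 7

After move 3 (R):
1 4 8
6 3 5
2 7 0

After move 4 (U):
1 4 8
6 3 0
2 7 5

After move 5 (L):
1 4 8
6 0 3
2 7 5

After move 6 (L):
1 4 8
0 6 3
2 7 5

After move 7 (R):
1 4 8
6 0 3
2 7 5

After move 8 (U):
1 0 8
6 4 3
2 7 5

After move 9 (D):
1 4 8
6 0 3
2 7 5

Answer: 1 4 8
6 0 3
2 7 5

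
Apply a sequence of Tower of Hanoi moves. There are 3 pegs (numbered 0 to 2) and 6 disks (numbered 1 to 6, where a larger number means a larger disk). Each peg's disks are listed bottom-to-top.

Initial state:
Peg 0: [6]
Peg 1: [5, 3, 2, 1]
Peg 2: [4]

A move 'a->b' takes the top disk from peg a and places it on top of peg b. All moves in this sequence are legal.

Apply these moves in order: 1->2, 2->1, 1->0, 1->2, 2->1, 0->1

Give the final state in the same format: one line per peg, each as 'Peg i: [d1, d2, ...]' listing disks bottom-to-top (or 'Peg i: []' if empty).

Answer: Peg 0: [6]
Peg 1: [5, 3, 2, 1]
Peg 2: [4]

Derivation:
After move 1 (1->2):
Peg 0: [6]
Peg 1: [5, 3, 2]
Peg 2: [4, 1]

After move 2 (2->1):
Peg 0: [6]
Peg 1: [5, 3, 2, 1]
Peg 2: [4]

After move 3 (1->0):
Peg 0: [6, 1]
Peg 1: [5, 3, 2]
Peg 2: [4]

After move 4 (1->2):
Peg 0: [6, 1]
Peg 1: [5, 3]
Peg 2: [4, 2]

After move 5 (2->1):
Peg 0: [6, 1]
Peg 1: [5, 3, 2]
Peg 2: [4]

After move 6 (0->1):
Peg 0: [6]
Peg 1: [5, 3, 2, 1]
Peg 2: [4]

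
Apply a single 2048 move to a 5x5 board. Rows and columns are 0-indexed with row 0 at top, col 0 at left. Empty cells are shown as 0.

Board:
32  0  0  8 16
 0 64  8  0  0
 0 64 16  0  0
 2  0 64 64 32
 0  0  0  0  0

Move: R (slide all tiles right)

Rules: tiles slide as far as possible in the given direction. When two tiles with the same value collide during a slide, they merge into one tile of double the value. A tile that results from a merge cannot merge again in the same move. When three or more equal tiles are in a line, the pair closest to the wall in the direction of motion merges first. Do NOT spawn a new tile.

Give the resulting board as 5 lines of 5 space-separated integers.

Answer:   0   0  32   8  16
  0   0   0  64   8
  0   0   0  64  16
  0   0   2 128  32
  0   0   0   0   0

Derivation:
Slide right:
row 0: [32, 0, 0, 8, 16] -> [0, 0, 32, 8, 16]
row 1: [0, 64, 8, 0, 0] -> [0, 0, 0, 64, 8]
row 2: [0, 64, 16, 0, 0] -> [0, 0, 0, 64, 16]
row 3: [2, 0, 64, 64, 32] -> [0, 0, 2, 128, 32]
row 4: [0, 0, 0, 0, 0] -> [0, 0, 0, 0, 0]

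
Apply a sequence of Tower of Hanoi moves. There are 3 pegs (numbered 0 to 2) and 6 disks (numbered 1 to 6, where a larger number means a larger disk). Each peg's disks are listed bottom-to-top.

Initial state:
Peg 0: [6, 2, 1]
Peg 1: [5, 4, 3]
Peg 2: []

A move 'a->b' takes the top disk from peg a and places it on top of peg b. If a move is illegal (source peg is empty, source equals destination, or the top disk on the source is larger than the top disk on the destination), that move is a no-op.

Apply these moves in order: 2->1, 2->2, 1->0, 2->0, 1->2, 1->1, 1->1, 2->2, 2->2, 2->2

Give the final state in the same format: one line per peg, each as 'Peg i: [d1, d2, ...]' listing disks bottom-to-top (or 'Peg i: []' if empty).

After move 1 (2->1):
Peg 0: [6, 2, 1]
Peg 1: [5, 4, 3]
Peg 2: []

After move 2 (2->2):
Peg 0: [6, 2, 1]
Peg 1: [5, 4, 3]
Peg 2: []

After move 3 (1->0):
Peg 0: [6, 2, 1]
Peg 1: [5, 4, 3]
Peg 2: []

After move 4 (2->0):
Peg 0: [6, 2, 1]
Peg 1: [5, 4, 3]
Peg 2: []

After move 5 (1->2):
Peg 0: [6, 2, 1]
Peg 1: [5, 4]
Peg 2: [3]

After move 6 (1->1):
Peg 0: [6, 2, 1]
Peg 1: [5, 4]
Peg 2: [3]

After move 7 (1->1):
Peg 0: [6, 2, 1]
Peg 1: [5, 4]
Peg 2: [3]

After move 8 (2->2):
Peg 0: [6, 2, 1]
Peg 1: [5, 4]
Peg 2: [3]

After move 9 (2->2):
Peg 0: [6, 2, 1]
Peg 1: [5, 4]
Peg 2: [3]

After move 10 (2->2):
Peg 0: [6, 2, 1]
Peg 1: [5, 4]
Peg 2: [3]

Answer: Peg 0: [6, 2, 1]
Peg 1: [5, 4]
Peg 2: [3]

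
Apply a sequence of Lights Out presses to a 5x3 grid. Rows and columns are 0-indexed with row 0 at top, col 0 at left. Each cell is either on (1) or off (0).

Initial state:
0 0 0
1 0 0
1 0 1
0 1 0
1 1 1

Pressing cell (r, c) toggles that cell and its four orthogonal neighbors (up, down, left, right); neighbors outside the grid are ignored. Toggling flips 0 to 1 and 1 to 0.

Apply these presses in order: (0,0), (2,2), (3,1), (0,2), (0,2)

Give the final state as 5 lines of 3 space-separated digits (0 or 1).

Answer: 1 1 0
0 0 1
1 0 0
1 0 0
1 0 1

Derivation:
After press 1 at (0,0):
1 1 0
0 0 0
1 0 1
0 1 0
1 1 1

After press 2 at (2,2):
1 1 0
0 0 1
1 1 0
0 1 1
1 1 1

After press 3 at (3,1):
1 1 0
0 0 1
1 0 0
1 0 0
1 0 1

After press 4 at (0,2):
1 0 1
0 0 0
1 0 0
1 0 0
1 0 1

After press 5 at (0,2):
1 1 0
0 0 1
1 0 0
1 0 0
1 0 1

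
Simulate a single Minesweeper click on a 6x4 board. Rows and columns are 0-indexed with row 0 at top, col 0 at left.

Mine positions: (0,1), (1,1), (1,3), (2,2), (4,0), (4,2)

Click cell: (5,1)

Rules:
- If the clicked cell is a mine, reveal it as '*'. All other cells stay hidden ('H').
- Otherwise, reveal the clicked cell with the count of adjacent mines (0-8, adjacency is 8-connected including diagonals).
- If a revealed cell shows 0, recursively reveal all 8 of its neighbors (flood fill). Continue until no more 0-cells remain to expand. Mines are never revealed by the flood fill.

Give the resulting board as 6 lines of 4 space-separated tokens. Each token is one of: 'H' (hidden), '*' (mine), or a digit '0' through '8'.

H H H H
H H H H
H H H H
H H H H
H H H H
H 2 H H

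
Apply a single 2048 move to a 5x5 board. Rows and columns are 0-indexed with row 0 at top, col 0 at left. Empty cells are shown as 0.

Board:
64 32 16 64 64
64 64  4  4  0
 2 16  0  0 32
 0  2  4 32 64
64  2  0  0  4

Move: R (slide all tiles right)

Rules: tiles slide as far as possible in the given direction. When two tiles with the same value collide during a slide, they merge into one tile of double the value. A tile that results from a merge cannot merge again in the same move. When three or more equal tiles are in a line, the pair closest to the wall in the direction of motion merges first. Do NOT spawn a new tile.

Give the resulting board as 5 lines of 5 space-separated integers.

Slide right:
row 0: [64, 32, 16, 64, 64] -> [0, 64, 32, 16, 128]
row 1: [64, 64, 4, 4, 0] -> [0, 0, 0, 128, 8]
row 2: [2, 16, 0, 0, 32] -> [0, 0, 2, 16, 32]
row 3: [0, 2, 4, 32, 64] -> [0, 2, 4, 32, 64]
row 4: [64, 2, 0, 0, 4] -> [0, 0, 64, 2, 4]

Answer:   0  64  32  16 128
  0   0   0 128   8
  0   0   2  16  32
  0   2   4  32  64
  0   0  64   2   4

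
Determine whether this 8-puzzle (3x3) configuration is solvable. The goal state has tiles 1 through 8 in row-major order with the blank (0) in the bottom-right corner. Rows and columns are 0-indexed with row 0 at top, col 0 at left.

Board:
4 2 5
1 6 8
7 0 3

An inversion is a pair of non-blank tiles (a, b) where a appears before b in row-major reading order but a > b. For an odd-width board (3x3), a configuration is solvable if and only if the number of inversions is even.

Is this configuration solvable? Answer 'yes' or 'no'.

Answer: yes

Derivation:
Inversions (pairs i<j in row-major order where tile[i] > tile[j] > 0): 10
10 is even, so the puzzle is solvable.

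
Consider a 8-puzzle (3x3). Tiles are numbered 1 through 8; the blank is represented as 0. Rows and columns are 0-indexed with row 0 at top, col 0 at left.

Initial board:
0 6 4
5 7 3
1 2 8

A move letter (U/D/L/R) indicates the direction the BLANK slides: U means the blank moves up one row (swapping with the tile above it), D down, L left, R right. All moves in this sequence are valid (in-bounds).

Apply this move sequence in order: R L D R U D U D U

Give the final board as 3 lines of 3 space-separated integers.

After move 1 (R):
6 0 4
5 7 3
1 2 8

After move 2 (L):
0 6 4
5 7 3
1 2 8

After move 3 (D):
5 6 4
0 7 3
1 2 8

After move 4 (R):
5 6 4
7 0 3
1 2 8

After move 5 (U):
5 0 4
7 6 3
1 2 8

After move 6 (D):
5 6 4
7 0 3
1 2 8

After move 7 (U):
5 0 4
7 6 3
1 2 8

After move 8 (D):
5 6 4
7 0 3
1 2 8

After move 9 (U):
5 0 4
7 6 3
1 2 8

Answer: 5 0 4
7 6 3
1 2 8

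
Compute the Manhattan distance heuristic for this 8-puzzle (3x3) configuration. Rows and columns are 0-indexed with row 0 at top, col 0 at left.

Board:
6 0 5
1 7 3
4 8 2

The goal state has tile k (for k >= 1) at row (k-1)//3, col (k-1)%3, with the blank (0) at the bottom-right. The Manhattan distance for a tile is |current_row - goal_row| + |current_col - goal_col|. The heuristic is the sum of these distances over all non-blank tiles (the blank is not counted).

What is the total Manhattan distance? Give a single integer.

Answer: 13

Derivation:
Tile 6: at (0,0), goal (1,2), distance |0-1|+|0-2| = 3
Tile 5: at (0,2), goal (1,1), distance |0-1|+|2-1| = 2
Tile 1: at (1,0), goal (0,0), distance |1-0|+|0-0| = 1
Tile 7: at (1,1), goal (2,0), distance |1-2|+|1-0| = 2
Tile 3: at (1,2), goal (0,2), distance |1-0|+|2-2| = 1
Tile 4: at (2,0), goal (1,0), distance |2-1|+|0-0| = 1
Tile 8: at (2,1), goal (2,1), distance |2-2|+|1-1| = 0
Tile 2: at (2,2), goal (0,1), distance |2-0|+|2-1| = 3
Sum: 3 + 2 + 1 + 2 + 1 + 1 + 0 + 3 = 13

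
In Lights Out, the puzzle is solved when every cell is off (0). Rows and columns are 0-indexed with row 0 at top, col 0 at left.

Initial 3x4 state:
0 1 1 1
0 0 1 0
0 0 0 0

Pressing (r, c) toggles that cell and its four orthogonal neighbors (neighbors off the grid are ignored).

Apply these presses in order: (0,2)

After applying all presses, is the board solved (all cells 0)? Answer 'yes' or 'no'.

Answer: yes

Derivation:
After press 1 at (0,2):
0 0 0 0
0 0 0 0
0 0 0 0

Lights still on: 0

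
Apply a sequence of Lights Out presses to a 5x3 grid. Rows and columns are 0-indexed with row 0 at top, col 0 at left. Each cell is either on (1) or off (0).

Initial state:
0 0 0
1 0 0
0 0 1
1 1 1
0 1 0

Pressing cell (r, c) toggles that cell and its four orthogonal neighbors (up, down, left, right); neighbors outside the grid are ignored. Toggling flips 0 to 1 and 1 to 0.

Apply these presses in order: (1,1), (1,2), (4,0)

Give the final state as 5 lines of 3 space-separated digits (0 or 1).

After press 1 at (1,1):
0 1 0
0 1 1
0 1 1
1 1 1
0 1 0

After press 2 at (1,2):
0 1 1
0 0 0
0 1 0
1 1 1
0 1 0

After press 3 at (4,0):
0 1 1
0 0 0
0 1 0
0 1 1
1 0 0

Answer: 0 1 1
0 0 0
0 1 0
0 1 1
1 0 0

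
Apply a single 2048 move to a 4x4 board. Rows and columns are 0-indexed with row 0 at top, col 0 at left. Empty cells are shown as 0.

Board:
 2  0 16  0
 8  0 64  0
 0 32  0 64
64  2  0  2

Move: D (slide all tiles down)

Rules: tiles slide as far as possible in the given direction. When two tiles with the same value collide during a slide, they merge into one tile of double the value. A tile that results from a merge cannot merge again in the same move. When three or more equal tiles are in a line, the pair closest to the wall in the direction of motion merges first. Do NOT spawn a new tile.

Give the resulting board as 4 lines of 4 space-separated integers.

Answer:  0  0  0  0
 2  0  0  0
 8 32 16 64
64  2 64  2

Derivation:
Slide down:
col 0: [2, 8, 0, 64] -> [0, 2, 8, 64]
col 1: [0, 0, 32, 2] -> [0, 0, 32, 2]
col 2: [16, 64, 0, 0] -> [0, 0, 16, 64]
col 3: [0, 0, 64, 2] -> [0, 0, 64, 2]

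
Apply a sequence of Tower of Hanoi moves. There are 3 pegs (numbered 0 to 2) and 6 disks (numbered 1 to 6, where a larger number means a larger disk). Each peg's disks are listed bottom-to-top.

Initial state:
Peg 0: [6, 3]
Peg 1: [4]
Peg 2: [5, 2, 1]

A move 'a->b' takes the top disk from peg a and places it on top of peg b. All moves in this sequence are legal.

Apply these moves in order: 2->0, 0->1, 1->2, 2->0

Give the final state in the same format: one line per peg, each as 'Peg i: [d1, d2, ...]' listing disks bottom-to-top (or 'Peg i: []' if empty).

Answer: Peg 0: [6, 3, 1]
Peg 1: [4]
Peg 2: [5, 2]

Derivation:
After move 1 (2->0):
Peg 0: [6, 3, 1]
Peg 1: [4]
Peg 2: [5, 2]

After move 2 (0->1):
Peg 0: [6, 3]
Peg 1: [4, 1]
Peg 2: [5, 2]

After move 3 (1->2):
Peg 0: [6, 3]
Peg 1: [4]
Peg 2: [5, 2, 1]

After move 4 (2->0):
Peg 0: [6, 3, 1]
Peg 1: [4]
Peg 2: [5, 2]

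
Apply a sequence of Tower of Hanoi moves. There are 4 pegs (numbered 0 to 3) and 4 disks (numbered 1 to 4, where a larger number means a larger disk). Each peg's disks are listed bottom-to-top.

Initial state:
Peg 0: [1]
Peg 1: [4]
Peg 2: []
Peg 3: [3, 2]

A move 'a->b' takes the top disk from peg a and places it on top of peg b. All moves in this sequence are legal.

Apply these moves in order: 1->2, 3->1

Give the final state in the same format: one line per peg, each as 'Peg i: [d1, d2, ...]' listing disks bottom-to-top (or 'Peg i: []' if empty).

After move 1 (1->2):
Peg 0: [1]
Peg 1: []
Peg 2: [4]
Peg 3: [3, 2]

After move 2 (3->1):
Peg 0: [1]
Peg 1: [2]
Peg 2: [4]
Peg 3: [3]

Answer: Peg 0: [1]
Peg 1: [2]
Peg 2: [4]
Peg 3: [3]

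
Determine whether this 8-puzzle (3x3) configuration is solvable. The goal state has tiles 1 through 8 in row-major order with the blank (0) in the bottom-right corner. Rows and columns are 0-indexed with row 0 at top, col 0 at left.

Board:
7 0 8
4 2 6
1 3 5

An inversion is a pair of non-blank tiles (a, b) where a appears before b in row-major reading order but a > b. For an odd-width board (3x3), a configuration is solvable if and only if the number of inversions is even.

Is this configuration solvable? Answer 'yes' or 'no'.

Inversions (pairs i<j in row-major order where tile[i] > tile[j] > 0): 19
19 is odd, so the puzzle is not solvable.

Answer: no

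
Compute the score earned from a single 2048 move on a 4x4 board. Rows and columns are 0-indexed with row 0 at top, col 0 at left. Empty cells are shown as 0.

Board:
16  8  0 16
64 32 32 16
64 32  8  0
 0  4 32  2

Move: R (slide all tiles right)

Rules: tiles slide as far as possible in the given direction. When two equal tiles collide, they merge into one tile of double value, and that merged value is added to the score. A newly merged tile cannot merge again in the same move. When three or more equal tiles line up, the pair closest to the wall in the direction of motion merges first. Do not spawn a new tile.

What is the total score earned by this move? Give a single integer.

Answer: 64

Derivation:
Slide right:
row 0: [16, 8, 0, 16] -> [0, 16, 8, 16]  score +0 (running 0)
row 1: [64, 32, 32, 16] -> [0, 64, 64, 16]  score +64 (running 64)
row 2: [64, 32, 8, 0] -> [0, 64, 32, 8]  score +0 (running 64)
row 3: [0, 4, 32, 2] -> [0, 4, 32, 2]  score +0 (running 64)
Board after move:
 0 16  8 16
 0 64 64 16
 0 64 32  8
 0  4 32  2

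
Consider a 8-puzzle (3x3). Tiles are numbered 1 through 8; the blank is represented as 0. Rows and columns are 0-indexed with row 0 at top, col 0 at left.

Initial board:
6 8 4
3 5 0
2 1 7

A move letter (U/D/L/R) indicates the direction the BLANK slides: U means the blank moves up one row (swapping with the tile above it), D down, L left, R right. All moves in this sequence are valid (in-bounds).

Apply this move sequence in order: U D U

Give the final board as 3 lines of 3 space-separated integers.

After move 1 (U):
6 8 0
3 5 4
2 1 7

After move 2 (D):
6 8 4
3 5 0
2 1 7

After move 3 (U):
6 8 0
3 5 4
2 1 7

Answer: 6 8 0
3 5 4
2 1 7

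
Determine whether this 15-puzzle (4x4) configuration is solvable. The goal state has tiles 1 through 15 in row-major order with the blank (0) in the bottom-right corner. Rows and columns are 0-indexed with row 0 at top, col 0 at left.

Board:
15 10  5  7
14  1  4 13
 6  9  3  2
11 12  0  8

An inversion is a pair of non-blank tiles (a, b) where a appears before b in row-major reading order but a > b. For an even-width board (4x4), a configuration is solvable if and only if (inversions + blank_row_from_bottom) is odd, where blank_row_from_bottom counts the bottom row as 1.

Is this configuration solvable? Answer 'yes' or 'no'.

Answer: no

Derivation:
Inversions: 59
Blank is in row 3 (0-indexed from top), which is row 1 counting from the bottom (bottom = 1).
59 + 1 = 60, which is even, so the puzzle is not solvable.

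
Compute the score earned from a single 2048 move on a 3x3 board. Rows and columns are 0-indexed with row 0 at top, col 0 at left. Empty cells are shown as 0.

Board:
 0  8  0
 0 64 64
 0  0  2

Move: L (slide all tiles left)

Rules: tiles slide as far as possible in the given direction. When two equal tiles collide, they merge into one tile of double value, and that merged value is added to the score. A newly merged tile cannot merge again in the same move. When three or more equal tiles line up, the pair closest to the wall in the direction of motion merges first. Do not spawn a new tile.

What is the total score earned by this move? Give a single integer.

Answer: 128

Derivation:
Slide left:
row 0: [0, 8, 0] -> [8, 0, 0]  score +0 (running 0)
row 1: [0, 64, 64] -> [128, 0, 0]  score +128 (running 128)
row 2: [0, 0, 2] -> [2, 0, 0]  score +0 (running 128)
Board after move:
  8   0   0
128   0   0
  2   0   0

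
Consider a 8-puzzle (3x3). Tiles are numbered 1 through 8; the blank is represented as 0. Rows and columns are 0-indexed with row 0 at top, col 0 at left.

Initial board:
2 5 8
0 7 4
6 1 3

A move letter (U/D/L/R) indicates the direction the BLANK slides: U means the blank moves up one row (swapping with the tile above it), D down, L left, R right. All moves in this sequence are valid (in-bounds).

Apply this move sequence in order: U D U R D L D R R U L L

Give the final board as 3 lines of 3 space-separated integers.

After move 1 (U):
0 5 8
2 7 4
6 1 3

After move 2 (D):
2 5 8
0 7 4
6 1 3

After move 3 (U):
0 5 8
2 7 4
6 1 3

After move 4 (R):
5 0 8
2 7 4
6 1 3

After move 5 (D):
5 7 8
2 0 4
6 1 3

After move 6 (L):
5 7 8
0 2 4
6 1 3

After move 7 (D):
5 7 8
6 2 4
0 1 3

After move 8 (R):
5 7 8
6 2 4
1 0 3

After move 9 (R):
5 7 8
6 2 4
1 3 0

After move 10 (U):
5 7 8
6 2 0
1 3 4

After move 11 (L):
5 7 8
6 0 2
1 3 4

After move 12 (L):
5 7 8
0 6 2
1 3 4

Answer: 5 7 8
0 6 2
1 3 4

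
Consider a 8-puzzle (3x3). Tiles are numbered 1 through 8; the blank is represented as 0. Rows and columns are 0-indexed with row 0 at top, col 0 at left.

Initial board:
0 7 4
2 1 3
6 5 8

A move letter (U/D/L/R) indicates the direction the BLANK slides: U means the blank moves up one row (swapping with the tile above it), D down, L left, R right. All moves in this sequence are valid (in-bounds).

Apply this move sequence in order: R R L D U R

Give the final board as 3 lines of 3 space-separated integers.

After move 1 (R):
7 0 4
2 1 3
6 5 8

After move 2 (R):
7 4 0
2 1 3
6 5 8

After move 3 (L):
7 0 4
2 1 3
6 5 8

After move 4 (D):
7 1 4
2 0 3
6 5 8

After move 5 (U):
7 0 4
2 1 3
6 5 8

After move 6 (R):
7 4 0
2 1 3
6 5 8

Answer: 7 4 0
2 1 3
6 5 8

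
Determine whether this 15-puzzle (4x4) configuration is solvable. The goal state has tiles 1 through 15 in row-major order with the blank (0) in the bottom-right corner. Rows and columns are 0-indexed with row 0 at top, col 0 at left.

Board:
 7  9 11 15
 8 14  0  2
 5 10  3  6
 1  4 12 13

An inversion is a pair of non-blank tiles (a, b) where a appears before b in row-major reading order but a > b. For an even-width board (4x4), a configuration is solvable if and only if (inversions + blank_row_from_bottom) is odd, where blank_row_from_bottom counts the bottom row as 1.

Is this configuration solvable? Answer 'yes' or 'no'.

Inversions: 58
Blank is in row 1 (0-indexed from top), which is row 3 counting from the bottom (bottom = 1).
58 + 3 = 61, which is odd, so the puzzle is solvable.

Answer: yes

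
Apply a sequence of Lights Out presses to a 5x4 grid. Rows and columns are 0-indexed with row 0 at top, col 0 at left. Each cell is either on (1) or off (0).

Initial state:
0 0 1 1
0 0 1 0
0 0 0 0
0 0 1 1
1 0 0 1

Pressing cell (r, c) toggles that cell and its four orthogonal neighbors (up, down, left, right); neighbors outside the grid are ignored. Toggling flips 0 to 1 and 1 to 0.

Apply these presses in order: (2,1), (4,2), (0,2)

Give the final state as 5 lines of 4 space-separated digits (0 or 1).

Answer: 0 1 0 0
0 1 0 0
1 1 1 0
0 1 0 1
1 1 1 0

Derivation:
After press 1 at (2,1):
0 0 1 1
0 1 1 0
1 1 1 0
0 1 1 1
1 0 0 1

After press 2 at (4,2):
0 0 1 1
0 1 1 0
1 1 1 0
0 1 0 1
1 1 1 0

After press 3 at (0,2):
0 1 0 0
0 1 0 0
1 1 1 0
0 1 0 1
1 1 1 0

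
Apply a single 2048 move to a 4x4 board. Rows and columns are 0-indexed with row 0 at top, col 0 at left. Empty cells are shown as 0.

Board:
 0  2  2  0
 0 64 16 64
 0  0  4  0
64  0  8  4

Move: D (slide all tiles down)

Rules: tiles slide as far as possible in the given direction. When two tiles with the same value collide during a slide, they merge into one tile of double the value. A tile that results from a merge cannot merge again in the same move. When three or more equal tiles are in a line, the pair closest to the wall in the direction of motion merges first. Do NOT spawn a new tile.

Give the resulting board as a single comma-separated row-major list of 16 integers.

Answer: 0, 0, 2, 0, 0, 0, 16, 0, 0, 2, 4, 64, 64, 64, 8, 4

Derivation:
Slide down:
col 0: [0, 0, 0, 64] -> [0, 0, 0, 64]
col 1: [2, 64, 0, 0] -> [0, 0, 2, 64]
col 2: [2, 16, 4, 8] -> [2, 16, 4, 8]
col 3: [0, 64, 0, 4] -> [0, 0, 64, 4]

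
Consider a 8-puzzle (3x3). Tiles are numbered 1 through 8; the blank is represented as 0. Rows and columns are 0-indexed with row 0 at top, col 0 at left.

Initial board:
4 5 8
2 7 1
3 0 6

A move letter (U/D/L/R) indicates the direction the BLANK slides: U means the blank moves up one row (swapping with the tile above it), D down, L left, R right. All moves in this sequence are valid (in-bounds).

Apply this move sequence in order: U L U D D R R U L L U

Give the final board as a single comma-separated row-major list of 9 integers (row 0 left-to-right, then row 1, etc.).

Answer: 0, 5, 8, 4, 3, 2, 7, 6, 1

Derivation:
After move 1 (U):
4 5 8
2 0 1
3 7 6

After move 2 (L):
4 5 8
0 2 1
3 7 6

After move 3 (U):
0 5 8
4 2 1
3 7 6

After move 4 (D):
4 5 8
0 2 1
3 7 6

After move 5 (D):
4 5 8
3 2 1
0 7 6

After move 6 (R):
4 5 8
3 2 1
7 0 6

After move 7 (R):
4 5 8
3 2 1
7 6 0

After move 8 (U):
4 5 8
3 2 0
7 6 1

After move 9 (L):
4 5 8
3 0 2
7 6 1

After move 10 (L):
4 5 8
0 3 2
7 6 1

After move 11 (U):
0 5 8
4 3 2
7 6 1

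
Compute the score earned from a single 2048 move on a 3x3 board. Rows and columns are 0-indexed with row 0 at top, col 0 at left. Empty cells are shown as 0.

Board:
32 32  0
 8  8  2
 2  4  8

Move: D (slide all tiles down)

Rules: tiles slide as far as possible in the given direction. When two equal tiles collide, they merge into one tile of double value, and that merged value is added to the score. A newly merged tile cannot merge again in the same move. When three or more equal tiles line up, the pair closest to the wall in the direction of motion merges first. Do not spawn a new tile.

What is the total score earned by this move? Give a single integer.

Answer: 0

Derivation:
Slide down:
col 0: [32, 8, 2] -> [32, 8, 2]  score +0 (running 0)
col 1: [32, 8, 4] -> [32, 8, 4]  score +0 (running 0)
col 2: [0, 2, 8] -> [0, 2, 8]  score +0 (running 0)
Board after move:
32 32  0
 8  8  2
 2  4  8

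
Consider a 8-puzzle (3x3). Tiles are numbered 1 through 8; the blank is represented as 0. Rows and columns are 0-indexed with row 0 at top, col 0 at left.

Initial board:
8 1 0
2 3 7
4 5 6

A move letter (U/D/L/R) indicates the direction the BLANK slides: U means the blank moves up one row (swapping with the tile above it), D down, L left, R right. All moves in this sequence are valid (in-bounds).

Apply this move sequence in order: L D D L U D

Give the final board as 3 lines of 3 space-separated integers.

Answer: 8 3 1
2 5 7
0 4 6

Derivation:
After move 1 (L):
8 0 1
2 3 7
4 5 6

After move 2 (D):
8 3 1
2 0 7
4 5 6

After move 3 (D):
8 3 1
2 5 7
4 0 6

After move 4 (L):
8 3 1
2 5 7
0 4 6

After move 5 (U):
8 3 1
0 5 7
2 4 6

After move 6 (D):
8 3 1
2 5 7
0 4 6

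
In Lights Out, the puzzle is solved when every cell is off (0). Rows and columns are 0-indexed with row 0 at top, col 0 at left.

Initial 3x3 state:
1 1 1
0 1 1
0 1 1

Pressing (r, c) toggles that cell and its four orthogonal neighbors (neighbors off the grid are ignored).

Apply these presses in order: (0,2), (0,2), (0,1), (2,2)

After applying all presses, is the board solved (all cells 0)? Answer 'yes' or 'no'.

After press 1 at (0,2):
1 0 0
0 1 0
0 1 1

After press 2 at (0,2):
1 1 1
0 1 1
0 1 1

After press 3 at (0,1):
0 0 0
0 0 1
0 1 1

After press 4 at (2,2):
0 0 0
0 0 0
0 0 0

Lights still on: 0

Answer: yes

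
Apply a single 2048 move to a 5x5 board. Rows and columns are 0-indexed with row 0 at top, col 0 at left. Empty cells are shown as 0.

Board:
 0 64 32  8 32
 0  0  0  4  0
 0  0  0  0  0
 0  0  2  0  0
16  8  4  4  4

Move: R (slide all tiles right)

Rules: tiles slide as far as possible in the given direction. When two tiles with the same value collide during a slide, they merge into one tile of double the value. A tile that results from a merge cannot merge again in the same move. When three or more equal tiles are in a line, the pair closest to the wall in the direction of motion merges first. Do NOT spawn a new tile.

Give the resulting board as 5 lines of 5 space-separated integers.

Slide right:
row 0: [0, 64, 32, 8, 32] -> [0, 64, 32, 8, 32]
row 1: [0, 0, 0, 4, 0] -> [0, 0, 0, 0, 4]
row 2: [0, 0, 0, 0, 0] -> [0, 0, 0, 0, 0]
row 3: [0, 0, 2, 0, 0] -> [0, 0, 0, 0, 2]
row 4: [16, 8, 4, 4, 4] -> [0, 16, 8, 4, 8]

Answer:  0 64 32  8 32
 0  0  0  0  4
 0  0  0  0  0
 0  0  0  0  2
 0 16  8  4  8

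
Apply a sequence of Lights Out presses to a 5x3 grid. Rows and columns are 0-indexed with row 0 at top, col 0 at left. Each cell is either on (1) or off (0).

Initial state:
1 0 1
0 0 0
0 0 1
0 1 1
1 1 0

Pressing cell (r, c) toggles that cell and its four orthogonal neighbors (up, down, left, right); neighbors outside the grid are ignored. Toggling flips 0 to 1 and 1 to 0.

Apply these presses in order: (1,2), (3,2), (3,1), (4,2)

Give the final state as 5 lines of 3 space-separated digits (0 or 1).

After press 1 at (1,2):
1 0 0
0 1 1
0 0 0
0 1 1
1 1 0

After press 2 at (3,2):
1 0 0
0 1 1
0 0 1
0 0 0
1 1 1

After press 3 at (3,1):
1 0 0
0 1 1
0 1 1
1 1 1
1 0 1

After press 4 at (4,2):
1 0 0
0 1 1
0 1 1
1 1 0
1 1 0

Answer: 1 0 0
0 1 1
0 1 1
1 1 0
1 1 0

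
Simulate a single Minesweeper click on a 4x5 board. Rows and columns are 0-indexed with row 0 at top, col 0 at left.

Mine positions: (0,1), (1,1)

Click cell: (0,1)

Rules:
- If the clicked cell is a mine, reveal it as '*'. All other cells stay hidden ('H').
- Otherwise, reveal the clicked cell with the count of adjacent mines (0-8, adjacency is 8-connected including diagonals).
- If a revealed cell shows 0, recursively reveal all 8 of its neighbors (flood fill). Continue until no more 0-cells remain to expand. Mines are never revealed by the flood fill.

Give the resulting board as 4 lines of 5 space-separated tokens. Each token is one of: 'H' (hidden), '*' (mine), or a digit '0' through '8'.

H * H H H
H H H H H
H H H H H
H H H H H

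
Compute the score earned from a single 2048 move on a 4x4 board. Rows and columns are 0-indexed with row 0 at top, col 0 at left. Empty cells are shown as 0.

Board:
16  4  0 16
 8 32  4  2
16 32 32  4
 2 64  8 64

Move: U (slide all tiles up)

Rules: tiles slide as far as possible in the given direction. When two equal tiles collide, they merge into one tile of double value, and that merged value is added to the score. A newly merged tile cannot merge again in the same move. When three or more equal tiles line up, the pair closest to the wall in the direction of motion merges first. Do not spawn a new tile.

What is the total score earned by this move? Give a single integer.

Answer: 64

Derivation:
Slide up:
col 0: [16, 8, 16, 2] -> [16, 8, 16, 2]  score +0 (running 0)
col 1: [4, 32, 32, 64] -> [4, 64, 64, 0]  score +64 (running 64)
col 2: [0, 4, 32, 8] -> [4, 32, 8, 0]  score +0 (running 64)
col 3: [16, 2, 4, 64] -> [16, 2, 4, 64]  score +0 (running 64)
Board after move:
16  4  4 16
 8 64 32  2
16 64  8  4
 2  0  0 64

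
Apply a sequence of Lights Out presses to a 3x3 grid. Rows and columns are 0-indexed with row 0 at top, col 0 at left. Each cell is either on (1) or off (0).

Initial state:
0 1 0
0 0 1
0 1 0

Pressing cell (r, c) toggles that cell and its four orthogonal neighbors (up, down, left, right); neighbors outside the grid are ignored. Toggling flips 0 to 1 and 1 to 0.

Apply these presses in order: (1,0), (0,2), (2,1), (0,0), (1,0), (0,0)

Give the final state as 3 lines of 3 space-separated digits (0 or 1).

Answer: 0 0 1
0 1 0
1 0 1

Derivation:
After press 1 at (1,0):
1 1 0
1 1 1
1 1 0

After press 2 at (0,2):
1 0 1
1 1 0
1 1 0

After press 3 at (2,1):
1 0 1
1 0 0
0 0 1

After press 4 at (0,0):
0 1 1
0 0 0
0 0 1

After press 5 at (1,0):
1 1 1
1 1 0
1 0 1

After press 6 at (0,0):
0 0 1
0 1 0
1 0 1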